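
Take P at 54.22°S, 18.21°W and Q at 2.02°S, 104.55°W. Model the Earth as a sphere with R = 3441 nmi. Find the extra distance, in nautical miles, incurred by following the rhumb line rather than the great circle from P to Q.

153 nmi

Great circle: cos σ = sin φ₁ sin φ₂ + cos φ₁ cos φ₂ cos Δλ,  σ = 1.5049 rad → d_gc = 5178.2 nmi
Rhumb line: Δψ = +1.0955, q = Δφ/Δψ = 0.8317, d_rh = R√(Δφ²+q²Δλ²) = 5331.5 nmi
Excess = 5331.5 − 5178.2 = 153.3 ≈ 153 nmi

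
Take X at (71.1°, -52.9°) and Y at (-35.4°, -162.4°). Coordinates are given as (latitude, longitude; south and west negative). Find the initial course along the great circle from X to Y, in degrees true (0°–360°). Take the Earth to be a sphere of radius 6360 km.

275.2°

N = sin Δλ·cos φ₂ = -0.7684;  D = cos φ₁ sin φ₂ − sin φ₁ cos φ₂ cos Δλ = +0.0698
initial course = atan2(N, D) = 275.19°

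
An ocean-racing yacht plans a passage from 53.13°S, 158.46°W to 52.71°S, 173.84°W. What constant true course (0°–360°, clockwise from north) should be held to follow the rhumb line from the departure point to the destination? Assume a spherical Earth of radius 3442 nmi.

Δψ = ln[tan(π/4+φ₂/2)/tan(π/4+φ₁/2)] = +0.0122
Δλ = -0.2684 rad (taken the short way round)
course = atan2(Δλ, Δψ) = 272.59°

272.6°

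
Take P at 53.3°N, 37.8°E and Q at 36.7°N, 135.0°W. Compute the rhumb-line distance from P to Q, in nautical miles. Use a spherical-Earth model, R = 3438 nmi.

7322 nmi

Δψ = ln[tan(π/4+φ₂/2)/tan(π/4+φ₁/2)] = -0.4141;  Δφ = -0.2897 rad,  Δλ = -3.0159 rad
q = Δφ/Δψ = 0.6996
d = R·√(Δφ² + q²Δλ²) = 3438·2.12979 = 7322 nmi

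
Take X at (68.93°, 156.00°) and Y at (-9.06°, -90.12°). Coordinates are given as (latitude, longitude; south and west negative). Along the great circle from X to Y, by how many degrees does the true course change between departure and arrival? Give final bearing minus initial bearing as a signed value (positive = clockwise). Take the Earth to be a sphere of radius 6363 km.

Initial bearing θ₁ = atan2(sin Δλ cos φ₂, cos φ₁ sin φ₂ − sin φ₁ cos φ₂ cos Δλ) = 70.69°
Final bearing θ₂ = (initial bearing from the destination back to the start) + 180° = 159.91°
Δθ = θ₂ − θ₁ = +89.2°

+89.2°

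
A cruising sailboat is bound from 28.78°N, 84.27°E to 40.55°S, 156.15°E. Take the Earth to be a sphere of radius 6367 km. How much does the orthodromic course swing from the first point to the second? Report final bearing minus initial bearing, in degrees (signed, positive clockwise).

-10.3°

Initial bearing θ₁ = atan2(sin Δλ cos φ₂, cos φ₁ sin φ₂ − sin φ₁ cos φ₂ cos Δλ) = 133.43°
Final bearing θ₂ = (initial bearing from the destination back to the start) + 180° = 123.10°
Δθ = θ₂ − θ₁ = -10.3°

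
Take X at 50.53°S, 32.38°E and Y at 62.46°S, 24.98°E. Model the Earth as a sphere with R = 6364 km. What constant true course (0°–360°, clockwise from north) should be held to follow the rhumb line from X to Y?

Δψ = ln[tan(π/4+φ₂/2)/tan(π/4+φ₁/2)] = -0.3811
Δλ = -0.1292 rad (taken the short way round)
course = atan2(Δλ, Δψ) = 198.72°

198.7°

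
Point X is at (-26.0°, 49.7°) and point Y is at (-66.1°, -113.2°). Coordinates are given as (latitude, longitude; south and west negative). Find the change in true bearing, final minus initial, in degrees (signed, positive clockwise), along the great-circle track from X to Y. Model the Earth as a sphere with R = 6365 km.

+157.8°

At departure: θ₁ = atan2(sin Δλ cos φ₂, cos φ₁ sin φ₂ − sin φ₁ cos φ₂ cos Δλ) = 186.85°
At arrival: θ₂ = atan2(sin Δλ cos φ₁, −cos φ₂ sin φ₁ + sin φ₂ cos φ₁ cos Δλ) = 344.65°
Δθ = θ₂ − θ₁ = +157.8°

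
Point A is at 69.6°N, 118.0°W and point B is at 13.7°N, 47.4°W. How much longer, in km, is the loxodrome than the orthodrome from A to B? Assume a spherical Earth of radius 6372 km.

267 km

Great circle: cos σ = sin φ₁ sin φ₂ + cos φ₁ cos φ₂ cos Δλ,  σ = 1.2298 rad → d_gc = 7836.0 km
Rhumb line: Δψ = -1.4738, q = Δφ/Δψ = 0.6620, d_rh = R√(Δφ²+q²Δλ²) = 8103.4 km
Excess = 8103.4 − 7836.0 = 267.4 ≈ 267 km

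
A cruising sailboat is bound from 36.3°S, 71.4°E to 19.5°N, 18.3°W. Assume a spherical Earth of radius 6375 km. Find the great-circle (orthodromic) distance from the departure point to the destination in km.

cos σ = sin φ₁ sin φ₂ + cos φ₁ cos φ₂ cos Δλ
      = sin(-36.30°)sin(19.50°) + cos(-36.30°)cos(19.50°)cos(-89.70°) = -0.1936
σ = 101.165° → d = Rσ = 6375·1.76567 = 11256 km

11256 km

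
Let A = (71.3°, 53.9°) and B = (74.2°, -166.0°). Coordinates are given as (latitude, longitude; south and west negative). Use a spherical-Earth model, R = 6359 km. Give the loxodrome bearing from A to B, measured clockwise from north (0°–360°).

Meridional parts: M(φ₁)=+1.8039, M(φ₂)=+1.9750 → ΔM = +0.1711;  Δλ = +2.4452 rad
tan C = Δλ / ΔM = +14.2927 → C = 86.00°

86.0°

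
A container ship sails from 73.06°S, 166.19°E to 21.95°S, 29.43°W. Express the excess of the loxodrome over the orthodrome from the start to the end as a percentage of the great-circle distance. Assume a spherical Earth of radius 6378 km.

29.9%

Great circle: σ = 1.4733 rad → d_gc = Rσ = 9396.9 km
Rhumb: Δφ = +0.8920, Δλ = +2.8690, Δψ = +1.5115, q = Δφ/Δψ = 0.5901 → d_rh = R√(Δφ²+q²Δλ²) = 12205.8 km
Excess = (12205.8 − 9396.9) / 9396.9 = 2808.9 / 9396.9 = 29.89% ≈ 29.9%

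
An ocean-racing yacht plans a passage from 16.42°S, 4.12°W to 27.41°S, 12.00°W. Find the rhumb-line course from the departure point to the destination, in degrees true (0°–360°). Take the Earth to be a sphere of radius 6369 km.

213.6°

Meridional parts: M(φ₁)=-0.2906, M(φ₂)=-0.4978 → ΔM = -0.2072;  Δλ = -0.1375 rad
tan C = Δλ / ΔM = +0.6639 → C = 213.58°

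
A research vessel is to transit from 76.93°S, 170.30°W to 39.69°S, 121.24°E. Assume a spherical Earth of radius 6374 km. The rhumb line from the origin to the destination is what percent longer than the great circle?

4.5%

Great circle: σ = 0.8148 rad → d_gc = Rσ = 5193.8 km
Rhumb: Δφ = +0.6500, Δλ = -1.1949, Δψ = +1.4108, q = Δφ/Δψ = 0.4607 → d_rh = R√(Δφ²+q²Δλ²) = 5429.0 km
Excess = (5429.0 − 5193.8) / 5193.8 = 235.2 / 5193.8 = 4.53% ≈ 4.5%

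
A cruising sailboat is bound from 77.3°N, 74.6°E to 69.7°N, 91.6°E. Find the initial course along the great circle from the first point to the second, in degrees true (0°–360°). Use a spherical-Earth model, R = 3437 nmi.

139.2°

θ = atan2( sin Δλ·cos φ₂ ,  cos φ₁ sin φ₂ − sin φ₁ cos φ₂ cos Δλ )
  = atan2(+0.1014, -0.1175) = 139.19°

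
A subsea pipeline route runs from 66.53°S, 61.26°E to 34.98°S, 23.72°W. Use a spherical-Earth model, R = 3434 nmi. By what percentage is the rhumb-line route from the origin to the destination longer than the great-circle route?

6.3%

Great circle: σ = 0.9831 rad → d_gc = Rσ = 3376.1 nmi
Rhumb: Δφ = +0.5507, Δλ = -1.4832, Δψ = +0.9191, q = Δφ/Δψ = 0.5991 → d_rh = R√(Δφ²+q²Δλ²) = 3589.8 nmi
Excess = (3589.8 − 3376.1) / 3376.1 = 213.7 / 3376.1 = 6.33% ≈ 6.3%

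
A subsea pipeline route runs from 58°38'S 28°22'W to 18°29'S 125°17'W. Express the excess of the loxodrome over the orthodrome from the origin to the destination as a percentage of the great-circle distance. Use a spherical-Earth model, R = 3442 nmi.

Great circle: σ = 1.3579 rad → d_gc = Rσ = 4674.1 nmi
Rhumb: Δφ = +0.7007, Δλ = -1.6915, Δψ = +0.9419, q = Δφ/Δψ = 0.7440 → d_rh = R√(Δφ²+q²Δλ²) = 4958.0 nmi
Excess = (4958.0 − 4674.1) / 4674.1 = 283.9 / 4674.1 = 6.07% ≈ 6.1%

6.1%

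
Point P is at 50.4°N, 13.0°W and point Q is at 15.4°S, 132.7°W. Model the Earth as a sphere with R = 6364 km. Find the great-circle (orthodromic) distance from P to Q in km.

13396 km

Haversine: a = sin²(Δφ/2)+cos φ₁ cos φ₂ sin²(Δλ/2) = 0.75455;  σ = 2·atan2(√a,√(1−a))
σ = 120.603° → d = Rσ = 6364·2.10493 = 13396 km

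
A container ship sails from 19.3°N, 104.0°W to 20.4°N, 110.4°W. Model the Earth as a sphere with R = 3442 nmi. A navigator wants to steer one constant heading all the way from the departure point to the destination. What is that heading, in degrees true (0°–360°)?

280.4°

Meridional parts: M(φ₁)=+0.3434, M(φ₂)=+0.3638 → ΔM = +0.0204;  Δλ = -0.1117 rad
tan C = Δλ / ΔM = -5.4724 → C = 280.36°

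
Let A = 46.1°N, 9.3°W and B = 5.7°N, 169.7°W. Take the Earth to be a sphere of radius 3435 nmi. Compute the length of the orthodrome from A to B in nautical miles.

Haversine: a = sin²(Δφ/2)+cos φ₁ cos φ₂ sin²(Δλ/2) = 0.78921;  σ = 2·atan2(√a,√(1−a))
σ = 125.340° → d = Rσ = 3435·2.18760 = 7514 nmi

7514 nmi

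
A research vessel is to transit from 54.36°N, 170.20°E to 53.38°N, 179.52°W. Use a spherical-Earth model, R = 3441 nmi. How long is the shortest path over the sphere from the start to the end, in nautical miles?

368 nmi

cos σ = sin φ₁ sin φ₂ + cos φ₁ cos φ₂ cos Δλ
      = sin(54.36°)sin(53.38°) + cos(54.36°)cos(53.38°)cos(10.28°) = 0.9943
σ = 6.134° → d = Rσ = 3441·0.10706 = 368 nmi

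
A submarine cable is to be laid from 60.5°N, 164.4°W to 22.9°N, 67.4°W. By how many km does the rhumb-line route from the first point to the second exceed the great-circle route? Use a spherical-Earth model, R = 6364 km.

551 km

Great circle: cos σ = sin φ₁ sin φ₂ + cos φ₁ cos φ₂ cos Δλ,  σ = 1.2835 rad → d_gc = 8168.0 km
Rhumb line: Δψ = -0.9238, q = Δφ/Δψ = 0.7104, d_rh = R√(Δφ²+q²Δλ²) = 8719.1 km
Excess = 8719.1 − 8168.0 = 551.1 ≈ 551 km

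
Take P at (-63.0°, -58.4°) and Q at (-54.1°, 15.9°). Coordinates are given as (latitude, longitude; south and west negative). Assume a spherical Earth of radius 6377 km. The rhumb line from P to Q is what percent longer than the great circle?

5.5%

Great circle: σ = 0.6538 rad → d_gc = Rσ = 4169.2 km
Rhumb: Δφ = +0.1553, Δλ = +1.2968, Δψ = +0.2996, q = Δφ/Δψ = 0.5184 → d_rh = R√(Δφ²+q²Δλ²) = 4399.9 km
Excess = (4399.9 − 4169.2) / 4169.2 = 230.7 / 4169.2 = 5.53% ≈ 5.5%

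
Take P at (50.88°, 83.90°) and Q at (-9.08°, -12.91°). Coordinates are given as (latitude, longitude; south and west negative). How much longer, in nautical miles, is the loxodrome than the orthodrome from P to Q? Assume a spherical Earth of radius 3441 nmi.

155 nmi

Great circle: cos σ = sin φ₁ sin φ₂ + cos φ₁ cos φ₂ cos Δλ,  σ = 1.7684 rad → d_gc = 6085.0 nmi
Rhumb line: Δψ = -1.1939, q = Δφ/Δψ = 0.8765, d_rh = R√(Δφ²+q²Δλ²) = 6240.0 nmi
Excess = 6240.0 − 6085.0 = 155.0 ≈ 155 nmi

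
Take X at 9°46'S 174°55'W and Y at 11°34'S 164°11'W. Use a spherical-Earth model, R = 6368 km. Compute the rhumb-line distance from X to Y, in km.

Δψ = ln[tan(π/4+φ₂/2)/tan(π/4+φ₁/2)] = -0.0320;  Δφ = -0.0314 rad,  Δλ = +0.1873 rad
q = Δφ/Δψ = 0.9827
d = R·√(Δφ² + q²Δλ²) = 6368·0.18675 = 1189 km

1189 km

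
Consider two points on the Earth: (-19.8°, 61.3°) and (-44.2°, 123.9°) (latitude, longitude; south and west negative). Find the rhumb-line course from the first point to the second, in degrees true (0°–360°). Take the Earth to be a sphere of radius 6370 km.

115.0°

Δψ = ln[tan(π/4+φ₂/2)/tan(π/4+φ₁/2)] = -0.5091
Δλ = +1.0926 rad (taken the short way round)
course = atan2(Δλ, Δψ) = 114.98°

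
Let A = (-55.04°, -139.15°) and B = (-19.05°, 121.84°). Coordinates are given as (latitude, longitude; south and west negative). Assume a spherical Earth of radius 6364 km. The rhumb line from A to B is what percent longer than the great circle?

Great circle: σ = 1.3871 rad → d_gc = Rσ = 8827.4 km
Rhumb: Δφ = +0.6281, Δλ = -1.7281, Δψ = +0.8167, q = Δφ/Δψ = 0.7692 → d_rh = R√(Δφ²+q²Δλ²) = 9355.7 km
Excess = (9355.7 − 8827.4) / 8827.4 = 528.3 / 8827.4 = 5.98% ≈ 6.0%

6.0%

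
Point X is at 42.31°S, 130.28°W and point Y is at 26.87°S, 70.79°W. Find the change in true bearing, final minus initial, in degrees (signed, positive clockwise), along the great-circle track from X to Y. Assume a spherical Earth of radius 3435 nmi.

-36.3°

At departure: θ₁ = atan2(sin Δλ cos φ₂, cos φ₁ sin φ₂ − sin φ₁ cos φ₂ cos Δλ) = 92.19°
At arrival: θ₂ = atan2(sin Δλ cos φ₁, −cos φ₂ sin φ₁ + sin φ₂ cos φ₁ cos Δλ) = 55.94°
Δθ = θ₂ − θ₁ = -36.3°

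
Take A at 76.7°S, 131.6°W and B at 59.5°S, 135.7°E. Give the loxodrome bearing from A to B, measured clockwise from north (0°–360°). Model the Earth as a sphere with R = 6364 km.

Δψ = ln[tan(π/4+φ₂/2)/tan(π/4+φ₁/2)] = +0.8495
Δλ = -1.6179 rad (taken the short way round)
course = atan2(Δλ, Δψ) = 297.70°

297.7°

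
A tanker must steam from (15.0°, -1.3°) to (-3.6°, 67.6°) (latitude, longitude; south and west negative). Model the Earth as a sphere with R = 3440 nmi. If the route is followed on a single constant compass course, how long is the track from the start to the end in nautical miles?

Δψ = ln[tan(π/4+φ₂/2)/tan(π/4+φ₁/2)] = -0.3277;  Δφ = -0.3246 rad,  Δλ = +1.2025 rad
q = Δφ/Δψ = 0.9906
d = R·√(Δφ² + q²Δλ²) = 3440·1.23466 = 4247 nmi

4247 nmi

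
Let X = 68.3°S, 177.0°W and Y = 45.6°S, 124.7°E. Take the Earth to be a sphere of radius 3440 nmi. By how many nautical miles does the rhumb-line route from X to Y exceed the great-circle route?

Great circle: cos σ = sin φ₁ sin φ₂ + cos φ₁ cos φ₂ cos Δλ,  σ = 0.6439 rad → d_gc = 2214.9 nmi
Rhumb line: Δψ = +0.7557, q = Δφ/Δψ = 0.5242, d_rh = R√(Δφ²+q²Δλ²) = 2285.7 nmi
Excess = 2285.7 − 2214.9 = 70.8 ≈ 71 nmi

71 nmi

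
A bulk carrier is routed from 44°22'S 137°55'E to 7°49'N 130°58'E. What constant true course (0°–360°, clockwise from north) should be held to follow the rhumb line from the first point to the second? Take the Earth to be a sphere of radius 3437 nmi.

353.1°

Δψ = ln[tan(π/4+φ₂/2)/tan(π/4+φ₁/2)] = +1.0027
Δλ = -0.1213 rad (taken the short way round)
course = atan2(Δλ, Δψ) = 353.10°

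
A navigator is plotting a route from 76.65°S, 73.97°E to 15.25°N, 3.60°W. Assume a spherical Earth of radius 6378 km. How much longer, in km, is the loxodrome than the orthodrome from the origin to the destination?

Great circle: cos σ = sin φ₁ sin φ₂ + cos φ₁ cos φ₂ cos Δλ,  σ = 1.7803 rad → d_gc = 11354.7 km
Rhumb line: Δψ = +2.4147, q = Δφ/Δψ = 0.6643, d_rh = R√(Δφ²+q²Δλ²) = 11728.3 km
Excess = 11728.3 − 11354.7 = 373.6 ≈ 374 km

374 km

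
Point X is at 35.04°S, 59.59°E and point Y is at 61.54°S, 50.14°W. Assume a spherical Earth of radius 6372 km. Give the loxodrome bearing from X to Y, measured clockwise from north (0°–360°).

249.4°

Δψ = ln[tan(π/4+φ₂/2)/tan(π/4+φ₁/2)] = -0.7183
Δλ = -1.9151 rad (taken the short way round)
course = atan2(Δλ, Δψ) = 249.44°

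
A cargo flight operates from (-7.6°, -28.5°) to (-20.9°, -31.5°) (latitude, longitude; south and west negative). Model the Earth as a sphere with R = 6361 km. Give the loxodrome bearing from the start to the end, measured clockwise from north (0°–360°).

Meridional parts: M(φ₁)=-0.1330, M(φ₂)=-0.3731 → ΔM = -0.2401;  Δλ = -0.0524 rad
tan C = Δλ / ΔM = +0.2181 → C = 192.30°

192.3°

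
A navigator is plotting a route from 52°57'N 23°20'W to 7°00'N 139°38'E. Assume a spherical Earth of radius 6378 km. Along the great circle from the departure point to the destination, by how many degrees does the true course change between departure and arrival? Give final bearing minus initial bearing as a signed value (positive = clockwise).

+149.1°

Initial bearing θ₁ = atan2(sin Δλ cos φ₂, cos φ₁ sin φ₂ − sin φ₁ cos φ₂ cos Δλ) = 19.29°
Final bearing θ₂ = (initial bearing from the destination back to the start) + 180° = 168.43°
Δθ = θ₂ − θ₁ = +149.1°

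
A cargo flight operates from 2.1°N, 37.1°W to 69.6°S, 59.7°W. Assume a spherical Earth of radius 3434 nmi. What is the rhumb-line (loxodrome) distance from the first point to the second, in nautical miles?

Δψ = ln[tan(π/4+φ₂/2)/tan(π/4+φ₁/2)] = -1.7519;  Δφ = -1.2514 rad,  Δλ = -0.3944 rad
q = Δφ/Δψ = 0.7143
d = R·√(Δφ² + q²Δλ²) = 3434·1.28273 = 4405 nmi

4405 nmi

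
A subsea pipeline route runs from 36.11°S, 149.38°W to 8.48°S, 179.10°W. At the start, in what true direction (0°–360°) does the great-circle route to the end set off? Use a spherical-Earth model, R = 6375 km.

N = sin Δλ·cos φ₂ = -0.4903;  D = cos φ₁ sin φ₂ − sin φ₁ cos φ₂ cos Δλ = +0.3871
initial course = atan2(N, D) = 308.29°

308.3°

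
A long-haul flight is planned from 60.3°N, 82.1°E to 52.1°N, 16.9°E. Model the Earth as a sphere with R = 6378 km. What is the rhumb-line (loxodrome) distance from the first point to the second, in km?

Rhumb course C = atan2(Δλ, Δψ) with Δψ = ln[tan(π/4+φ₂/2)/tan(π/4+φ₁/2)] = -0.2585, Δλ = -1.1380 → C = 257.20°
d = R·|Δφ| / |cos C| = 6378·0.14312 / 0.22150 = 4121 km

4121 km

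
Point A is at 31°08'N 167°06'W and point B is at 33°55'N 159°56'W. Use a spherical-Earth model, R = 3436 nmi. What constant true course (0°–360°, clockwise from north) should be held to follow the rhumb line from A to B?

65.3°

Meridional parts: M(φ₁)=+0.5723, M(φ₂)=+0.6299 → ΔM = +0.0576;  Δλ = +0.1251 rad
tan C = Δλ / ΔM = +2.1706 → C = 65.26°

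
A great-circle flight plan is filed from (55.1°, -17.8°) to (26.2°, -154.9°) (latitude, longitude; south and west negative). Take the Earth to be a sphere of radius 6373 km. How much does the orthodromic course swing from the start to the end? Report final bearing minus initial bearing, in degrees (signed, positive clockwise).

At departure: θ₁ = atan2(sin Δλ cos φ₂, cos φ₁ sin φ₂ − sin φ₁ cos φ₂ cos Δλ) = 322.35°
At arrival: θ₂ = atan2(sin Δλ cos φ₁, −cos φ₂ sin φ₁ + sin φ₂ cos φ₁ cos Δλ) = 202.92°
Δθ = θ₂ − θ₁ = -119.4°

-119.4°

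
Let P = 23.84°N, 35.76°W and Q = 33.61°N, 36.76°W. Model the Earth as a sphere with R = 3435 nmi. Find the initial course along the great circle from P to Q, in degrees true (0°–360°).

355.1°

θ = atan2( sin Δλ·cos φ₂ ,  cos φ₁ sin φ₂ − sin φ₁ cos φ₂ cos Δλ )
  = atan2(-0.0145, +0.1697) = 355.11°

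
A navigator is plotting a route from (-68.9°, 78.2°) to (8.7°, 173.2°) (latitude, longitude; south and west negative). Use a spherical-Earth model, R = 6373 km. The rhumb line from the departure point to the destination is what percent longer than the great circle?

Great circle: σ = 1.7438 rad → d_gc = Rσ = 11113.2 km
Rhumb: Δφ = +1.3544, Δλ = +1.6581, Δψ = +1.8331, q = Δφ/Δψ = 0.7388 → d_rh = R√(Δφ²+q²Δλ²) = 11638.4 km
Excess = (11638.4 − 11113.2) / 11113.2 = 525.2 / 11113.2 = 4.73% ≈ 4.7%

4.7%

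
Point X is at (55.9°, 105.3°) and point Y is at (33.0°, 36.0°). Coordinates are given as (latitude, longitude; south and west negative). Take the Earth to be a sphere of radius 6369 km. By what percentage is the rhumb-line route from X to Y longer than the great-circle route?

Great circle: σ = 0.9056 rad → d_gc = Rσ = 5767.9 km
Rhumb: Δφ = -0.3997, Δλ = -1.2095, Δψ = -0.5712, q = Δφ/Δψ = 0.6997 → d_rh = R√(Δφ²+q²Δλ²) = 5961.0 km
Excess = (5961.0 − 5767.9) / 5767.9 = 193.1 / 5767.9 = 3.348% ≈ 3.3%

3.3%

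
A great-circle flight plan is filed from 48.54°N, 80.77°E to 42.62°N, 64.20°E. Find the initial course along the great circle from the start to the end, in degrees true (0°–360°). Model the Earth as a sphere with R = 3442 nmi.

249.1°

N = sin Δλ·cos φ₂ = -0.2099;  D = cos φ₁ sin φ₂ − sin φ₁ cos φ₂ cos Δλ = -0.0802
initial course = atan2(N, D) = 249.08°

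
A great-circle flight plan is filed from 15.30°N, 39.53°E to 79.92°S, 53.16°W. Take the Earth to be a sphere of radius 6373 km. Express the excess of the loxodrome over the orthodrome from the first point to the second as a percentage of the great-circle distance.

5.2%

Great circle: σ = 1.8418 rad → d_gc = Rσ = 11738.0 km
Rhumb: Δφ = -1.6619, Δλ = -1.6177, Δψ = -2.6985, q = Δφ/Δψ = 0.6159 → d_rh = R√(Δφ²+q²Δλ²) = 12348.7 km
Excess = (12348.7 − 11738.0) / 11738.0 = 610.7 / 11738.0 = 5.20% ≈ 5.2%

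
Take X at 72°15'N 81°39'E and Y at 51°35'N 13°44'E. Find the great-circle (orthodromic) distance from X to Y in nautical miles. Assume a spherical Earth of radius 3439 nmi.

Haversine: a = sin²(Δφ/2)+cos φ₁ cos φ₂ sin²(Δλ/2) = 0.09128;  σ = 2·atan2(√a,√(1−a))
σ = 35.171° → d = Rσ = 3439·0.61386 = 2111 nmi

2111 nmi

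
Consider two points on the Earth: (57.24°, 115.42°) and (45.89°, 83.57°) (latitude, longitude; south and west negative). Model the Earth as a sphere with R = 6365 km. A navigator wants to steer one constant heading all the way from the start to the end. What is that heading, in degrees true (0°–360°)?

Meridional parts: M(φ₁)=+1.2244, M(φ₂)=+0.9035 → ΔM = -0.3209;  Δλ = -0.5559 rad
tan C = Δλ / ΔM = +1.7324 → C = 240.01°

240.0°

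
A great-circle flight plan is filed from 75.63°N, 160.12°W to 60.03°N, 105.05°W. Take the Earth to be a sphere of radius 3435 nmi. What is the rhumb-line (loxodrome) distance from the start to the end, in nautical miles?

1517 nmi

Δψ = ln[tan(π/4+φ₂/2)/tan(π/4+φ₁/2)] = -0.7530;  Δφ = -0.2723 rad,  Δλ = +0.9612 rad
q = Δφ/Δψ = 0.3616
d = R·√(Δφ² + q²Δλ²) = 3435·0.44150 = 1517 nmi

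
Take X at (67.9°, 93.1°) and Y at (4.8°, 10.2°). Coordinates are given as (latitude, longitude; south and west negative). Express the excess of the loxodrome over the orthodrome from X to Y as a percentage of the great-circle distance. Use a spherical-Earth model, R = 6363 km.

Great circle: σ = 1.4466 rad → d_gc = Rσ = 9204.8 km
Rhumb: Δφ = -1.1013, Δλ = -1.4469, Δψ = -1.5494, q = Δφ/Δψ = 0.7108 → d_rh = R√(Δφ²+q²Δλ²) = 9587.9 km
Excess = (9587.9 − 9204.8) / 9204.8 = 383.1 / 9204.8 = 4.16% ≈ 4.2%

4.2%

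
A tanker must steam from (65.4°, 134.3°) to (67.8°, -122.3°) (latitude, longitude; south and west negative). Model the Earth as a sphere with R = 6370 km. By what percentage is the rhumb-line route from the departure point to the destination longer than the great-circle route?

Great circle: σ = 0.6345 rad → d_gc = Rσ = 4041.6 km
Rhumb: Δφ = +0.0419, Δλ = +1.8047, Δψ = +0.1056, q = Δφ/Δψ = 0.3968 → d_rh = R√(Δφ²+q²Δλ²) = 4569.4 km
Excess = (4569.4 − 4041.6) / 4041.6 = 527.8 / 4041.6 = 13.06% ≈ 13.1%

13.1%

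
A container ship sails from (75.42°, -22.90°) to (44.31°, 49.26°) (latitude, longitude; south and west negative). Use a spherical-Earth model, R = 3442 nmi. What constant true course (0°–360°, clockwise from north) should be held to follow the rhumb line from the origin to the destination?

133.4°

Meridional parts: M(φ₁)=+2.0563, M(φ₂)=+0.8644 → ΔM = -1.1919;  Δλ = +1.2594 rad
tan C = Δλ / ΔM = -1.0567 → C = 133.42°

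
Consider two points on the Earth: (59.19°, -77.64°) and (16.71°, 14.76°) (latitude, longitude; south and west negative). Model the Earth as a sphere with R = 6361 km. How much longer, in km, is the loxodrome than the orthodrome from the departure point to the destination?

Great circle: cos σ = sin φ₁ sin φ₂ + cos φ₁ cos φ₂ cos Δλ,  σ = 1.3424 rad → d_gc = 8539.1 km
Rhumb line: Δψ = -0.9932, q = Δφ/Δψ = 0.7465, d_rh = R√(Δφ²+q²Δλ²) = 8993.8 km
Excess = 8993.8 − 8539.1 = 454.7 ≈ 455 km

455 km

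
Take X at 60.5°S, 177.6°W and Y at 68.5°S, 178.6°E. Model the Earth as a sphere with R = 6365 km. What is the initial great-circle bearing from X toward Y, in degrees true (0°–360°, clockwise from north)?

189.9°

θ = atan2( sin Δλ·cos φ₂ ,  cos φ₁ sin φ₂ − sin φ₁ cos φ₂ cos Δλ )
  = atan2(-0.0243, -0.1399) = 189.85°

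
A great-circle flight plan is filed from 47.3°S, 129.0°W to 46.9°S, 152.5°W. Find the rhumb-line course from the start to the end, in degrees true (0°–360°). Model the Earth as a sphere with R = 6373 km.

Δψ = ln[tan(π/4+φ₂/2)/tan(π/4+φ₁/2)] = +0.0103
Δλ = -0.4102 rad (taken the short way round)
course = atan2(Δλ, Δψ) = 271.43°

271.4°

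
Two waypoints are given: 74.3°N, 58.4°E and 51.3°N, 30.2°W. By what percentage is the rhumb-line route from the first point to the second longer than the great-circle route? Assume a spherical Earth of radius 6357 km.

Great circle: σ = 0.7145 rad → d_gc = Rσ = 4541.8 km
Rhumb: Δφ = -0.4014, Δλ = -1.5464, Δψ = -0.9350, q = Δφ/Δψ = 0.4294 → d_rh = R√(Δφ²+q²Δλ²) = 4932.1 km
Excess = (4932.1 − 4541.8) / 4541.8 = 390.3 / 4541.8 = 8.59% ≈ 8.6%

8.6%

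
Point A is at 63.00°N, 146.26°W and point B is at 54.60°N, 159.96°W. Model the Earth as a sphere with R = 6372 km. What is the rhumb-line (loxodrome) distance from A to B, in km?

1220 km

Δψ = ln[tan(π/4+φ₂/2)/tan(π/4+φ₁/2)] = -0.2847;  Δφ = -0.1466 rad,  Δλ = -0.2391 rad
q = Δφ/Δψ = 0.5150
d = R·√(Δφ² + q²Δλ²) = 6372·0.19146 = 1220 km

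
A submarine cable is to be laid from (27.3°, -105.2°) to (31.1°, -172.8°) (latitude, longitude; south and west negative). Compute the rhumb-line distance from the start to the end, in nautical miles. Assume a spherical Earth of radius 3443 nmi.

Rhumb course C = atan2(Δλ, Δψ) with Δψ = ln[tan(π/4+φ₂/2)/tan(π/4+φ₁/2)] = +0.0760, Δλ = -1.1798 → C = 273.69°
d = R·|Δφ| / |cos C| = 3443·0.06632 / 0.06428 = 3552 nmi

3552 nmi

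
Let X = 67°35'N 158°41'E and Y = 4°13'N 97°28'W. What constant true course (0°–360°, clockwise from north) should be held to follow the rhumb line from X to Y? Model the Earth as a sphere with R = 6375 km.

Δψ = ln[tan(π/4+φ₂/2)/tan(π/4+φ₁/2)] = -1.5450
Δλ = +1.8125 rad (taken the short way round)
course = atan2(Δλ, Δψ) = 130.45°

130.4°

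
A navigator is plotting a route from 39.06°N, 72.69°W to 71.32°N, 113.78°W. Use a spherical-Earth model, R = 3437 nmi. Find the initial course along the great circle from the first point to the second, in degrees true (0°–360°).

N = sin Δλ·cos φ₂ = -0.2105;  D = cos φ₁ sin φ₂ − sin φ₁ cos φ₂ cos Δλ = +0.5835
initial course = atan2(N, D) = 340.16°

340.2°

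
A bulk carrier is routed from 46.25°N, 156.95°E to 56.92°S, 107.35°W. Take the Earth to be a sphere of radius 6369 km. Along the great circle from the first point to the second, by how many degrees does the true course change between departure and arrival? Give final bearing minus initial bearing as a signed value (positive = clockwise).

-18.8°

Initial bearing θ₁ = atan2(sin Δλ cos φ₂, cos φ₁ sin φ₂ − sin φ₁ cos φ₂ cos Δλ) = 134.85°
Final bearing θ₂ = (initial bearing from the destination back to the start) + 180° = 116.08°
Δθ = θ₂ − θ₁ = -18.8°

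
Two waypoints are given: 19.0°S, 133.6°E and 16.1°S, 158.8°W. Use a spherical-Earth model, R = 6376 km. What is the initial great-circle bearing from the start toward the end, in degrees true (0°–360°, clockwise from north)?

N = sin Δλ·cos φ₂ = +0.8883;  D = cos φ₁ sin φ₂ − sin φ₁ cos φ₂ cos Δλ = -0.1430
initial course = atan2(N, D) = 99.15°

99.1°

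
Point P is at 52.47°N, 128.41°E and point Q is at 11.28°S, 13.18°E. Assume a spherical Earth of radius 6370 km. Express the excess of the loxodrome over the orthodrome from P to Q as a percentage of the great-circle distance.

4.1%

Great circle: σ = 1.9930 rad → d_gc = Rσ = 12695.4 km
Rhumb: Δφ = -1.1126, Δλ = -2.0111, Δψ = -1.2777, q = Δφ/Δψ = 0.8708 → d_rh = R√(Δφ²+q²Δλ²) = 13217.0 km
Excess = (13217.0 − 12695.4) / 12695.4 = 521.6 / 12695.4 = 4.11% ≈ 4.1%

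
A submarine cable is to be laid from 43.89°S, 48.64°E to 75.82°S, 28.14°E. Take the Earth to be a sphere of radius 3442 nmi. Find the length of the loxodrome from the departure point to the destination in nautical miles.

Δψ = ln[tan(π/4+φ₂/2)/tan(π/4+φ₁/2)] = -1.2302;  Δφ = -0.5573 rad,  Δλ = -0.3578 rad
q = Δφ/Δψ = 0.4530
d = R·√(Δφ² + q²Δλ²) = 3442·0.58038 = 1998 nmi

1998 nmi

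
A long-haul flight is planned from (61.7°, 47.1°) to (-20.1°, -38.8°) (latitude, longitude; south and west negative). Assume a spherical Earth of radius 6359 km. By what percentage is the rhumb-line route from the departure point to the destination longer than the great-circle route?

Great circle: σ = 1.8450 rad → d_gc = Rσ = 11732.2 km
Rhumb: Δφ = -1.4277, Δλ = -1.4992, Δψ = -1.7361, q = Δφ/Δψ = 0.8223 → d_rh = R√(Δφ²+q²Δλ²) = 11995.2 km
Excess = (11995.2 − 11732.2) / 11732.2 = 263.0 / 11732.2 = 2.24% ≈ 2.2%

2.2%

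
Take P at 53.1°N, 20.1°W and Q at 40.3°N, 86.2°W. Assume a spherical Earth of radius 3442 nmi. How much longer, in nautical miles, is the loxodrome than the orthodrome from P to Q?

Great circle: cos σ = sin φ₁ sin φ₂ + cos φ₁ cos φ₂ cos Δλ,  σ = 0.7915 rad → d_gc = 2724.48 nmi
Rhumb line: Δψ = -0.3280, q = Δφ/Δψ = 0.6812, d_rh = R√(Δφ²+q²Δλ²) = 2811.97 nmi
Excess = 2811.97 − 2724.48 = 87.49 ≈ 87 nmi

87 nmi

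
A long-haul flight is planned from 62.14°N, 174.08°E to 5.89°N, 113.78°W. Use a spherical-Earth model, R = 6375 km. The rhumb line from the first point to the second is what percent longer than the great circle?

2.7%

Great circle: σ = 1.3353 rad → d_gc = Rσ = 8512.8 km
Rhumb: Δφ = -0.9817, Δλ = +1.2591, Δψ = -1.2912, q = Δφ/Δψ = 0.7603 → d_rh = R√(Δφ²+q²Δλ²) = 8741.6 km
Excess = (8741.6 − 8512.8) / 8512.8 = 228.8 / 8512.8 = 2.69% ≈ 2.7%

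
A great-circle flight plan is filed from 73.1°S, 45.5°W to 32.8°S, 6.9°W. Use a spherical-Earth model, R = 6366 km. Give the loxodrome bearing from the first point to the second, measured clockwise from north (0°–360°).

Δψ = ln[tan(π/4+φ₂/2)/tan(π/4+φ₁/2)] = +1.3002
Δλ = +0.6737 rad (taken the short way round)
course = atan2(Δλ, Δψ) = 27.39°

27.4°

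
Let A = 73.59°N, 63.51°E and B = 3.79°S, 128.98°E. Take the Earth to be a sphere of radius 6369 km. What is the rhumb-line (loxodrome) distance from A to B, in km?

Rhumb course C = atan2(Δλ, Δψ) with Δψ = ln[tan(π/4+φ₂/2)/tan(π/4+φ₁/2)] = -2.0028, Δλ = +1.1427 → C = 150.29°
d = R·|Δφ| / |cos C| = 6369·1.35054 / 0.86858 = 9903 km

9903 km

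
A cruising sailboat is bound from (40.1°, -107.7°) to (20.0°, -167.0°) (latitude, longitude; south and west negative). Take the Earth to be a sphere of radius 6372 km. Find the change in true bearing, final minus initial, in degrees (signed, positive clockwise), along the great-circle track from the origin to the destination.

Initial bearing θ₁ = atan2(sin Δλ cos φ₂, cos φ₁ sin φ₂ − sin φ₁ cos φ₂ cos Δλ) = 266.64°
Final bearing θ₂ = (initial bearing from the destination back to the start) + 180° = 234.35°
Δθ = θ₂ − θ₁ = -32.3°

-32.3°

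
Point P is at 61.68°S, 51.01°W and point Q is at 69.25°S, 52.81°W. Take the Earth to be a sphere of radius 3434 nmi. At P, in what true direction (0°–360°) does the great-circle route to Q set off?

N = sin Δλ·cos φ₂ = -0.0111;  D = cos φ₁ sin φ₂ − sin φ₁ cos φ₂ cos Δλ = -0.1319
initial course = atan2(N, D) = 184.82°

184.8°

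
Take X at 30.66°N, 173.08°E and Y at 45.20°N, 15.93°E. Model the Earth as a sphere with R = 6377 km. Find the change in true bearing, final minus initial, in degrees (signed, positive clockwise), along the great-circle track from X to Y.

-143.9°

Initial bearing θ₁ = atan2(sin Δλ cos φ₂, cos φ₁ sin φ₂ − sin φ₁ cos φ₂ cos Δλ) = 343.79°
Final bearing θ₂ = (initial bearing from the destination back to the start) + 180° = 199.92°
Δθ = θ₂ − θ₁ = -143.9°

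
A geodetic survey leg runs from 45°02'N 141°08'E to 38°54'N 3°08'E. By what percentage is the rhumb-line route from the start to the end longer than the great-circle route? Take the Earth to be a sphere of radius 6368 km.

Great circle: σ = 1.5352 rad → d_gc = Rσ = 9776.2 km
Rhumb: Δφ = -0.1070, Δλ = -2.4086, Δψ = -0.1442, q = Δφ/Δψ = 0.7426 → d_rh = R√(Δφ²+q²Δλ²) = 11410.2 km
Excess = (11410.2 − 9776.2) / 9776.2 = 1634.0 / 9776.2 = 16.71% ≈ 16.7%

16.7%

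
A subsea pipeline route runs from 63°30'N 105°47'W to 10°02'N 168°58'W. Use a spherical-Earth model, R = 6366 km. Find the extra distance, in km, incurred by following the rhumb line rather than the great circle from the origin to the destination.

172 km

Great circle: cos σ = sin φ₁ sin φ₂ + cos φ₁ cos φ₂ cos Δλ,  σ = 1.2088 rad → d_gc = 7695.3 km
Rhumb line: Δψ = -1.2702, q = Δφ/Δψ = 0.7347, d_rh = R√(Δφ²+q²Δλ²) = 7867.1 km
Excess = 7867.1 − 7695.3 = 171.8 ≈ 172 km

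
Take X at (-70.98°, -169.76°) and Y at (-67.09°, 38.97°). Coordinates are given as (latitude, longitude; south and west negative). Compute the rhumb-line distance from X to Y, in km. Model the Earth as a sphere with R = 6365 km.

6011 km

Rhumb course C = atan2(Δλ, Δψ) with Δψ = ln[tan(π/4+φ₂/2)/tan(π/4+φ₁/2)] = +0.1903, Δλ = -2.6402 → C = 274.12°
d = R·|Δφ| / |cos C| = 6365·0.06789 / 0.07189 = 6011 km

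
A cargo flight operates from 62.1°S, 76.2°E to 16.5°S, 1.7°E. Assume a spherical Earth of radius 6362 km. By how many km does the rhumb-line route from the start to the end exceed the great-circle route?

261 km

Great circle: cos σ = sin φ₁ sin φ₂ + cos φ₁ cos φ₂ cos Δλ,  σ = 1.1908 rad → d_gc = 7576.0 km
Rhumb line: Δψ = +1.1007, q = Δφ/Δψ = 0.7231, d_rh = R√(Δφ²+q²Δλ²) = 7836.9 km
Excess = 7836.9 − 7576.0 = 260.9 ≈ 261 km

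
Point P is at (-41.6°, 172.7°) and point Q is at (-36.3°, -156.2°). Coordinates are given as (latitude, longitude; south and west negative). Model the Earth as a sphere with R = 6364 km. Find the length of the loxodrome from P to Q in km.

2748 km

Δψ = ln[tan(π/4+φ₂/2)/tan(π/4+φ₁/2)] = +0.1190;  Δφ = +0.0925 rad,  Δλ = +0.5428 rad
q = Δφ/Δψ = 0.7771
d = R·√(Δφ² + q²Δλ²) = 6364·0.43181 = 2748 km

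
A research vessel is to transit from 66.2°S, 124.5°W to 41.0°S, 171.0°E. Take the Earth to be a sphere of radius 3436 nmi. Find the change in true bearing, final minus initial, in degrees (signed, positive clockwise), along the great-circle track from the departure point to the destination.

At departure: θ₁ = atan2(sin Δλ cos φ₂, cos φ₁ sin φ₂ − sin φ₁ cos φ₂ cos Δλ) = 272.73°
At arrival: θ₂ = atan2(sin Δλ cos φ₁, −cos φ₂ sin φ₁ + sin φ₂ cos φ₁ cos Δλ) = 327.72°
Δθ = θ₂ − θ₁ = +55.0°

+55.0°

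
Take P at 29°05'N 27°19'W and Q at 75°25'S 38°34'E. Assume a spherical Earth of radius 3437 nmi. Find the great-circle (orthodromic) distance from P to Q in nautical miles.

6740 nmi

Haversine: a = sin²(Δφ/2)+cos φ₁ cos φ₂ sin²(Δλ/2) = 0.69026;  σ = 2·atan2(√a,√(1−a))
σ = 112.365° → d = Rσ = 3437·1.96115 = 6740 nmi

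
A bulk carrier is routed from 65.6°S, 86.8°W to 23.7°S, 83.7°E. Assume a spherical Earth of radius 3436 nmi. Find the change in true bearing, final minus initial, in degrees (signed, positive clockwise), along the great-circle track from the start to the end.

Initial bearing θ₁ = atan2(sin Δλ cos φ₂, cos φ₁ sin φ₂ − sin φ₁ cos φ₂ cos Δλ) = 171.31°
Final bearing θ₂ = (initial bearing from the destination back to the start) + 180° = 3.91°
Δθ = θ₂ − θ₁ = -167.4°

-167.4°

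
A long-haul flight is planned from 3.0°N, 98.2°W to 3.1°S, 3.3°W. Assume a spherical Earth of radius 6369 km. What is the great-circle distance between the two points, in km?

cos σ = sin φ₁ sin φ₂ + cos φ₁ cos φ₂ cos Δλ
      = sin(3.00°)sin(-3.10°) + cos(3.00°)cos(-3.10°)cos(94.90°) = -0.0880
σ = 95.049° → d = Rσ = 6369·1.65892 = 10566 km

10566 km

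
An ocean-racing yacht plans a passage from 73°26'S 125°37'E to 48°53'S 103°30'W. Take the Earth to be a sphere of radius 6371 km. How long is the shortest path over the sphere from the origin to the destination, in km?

5913 km

Haversine: a = sin²(Δφ/2)+cos φ₁ cos φ₂ sin²(Δλ/2) = 0.20031;  σ = 2·atan2(√a,√(1−a))
σ = 53.175° → d = Rσ = 6371·0.92808 = 5913 km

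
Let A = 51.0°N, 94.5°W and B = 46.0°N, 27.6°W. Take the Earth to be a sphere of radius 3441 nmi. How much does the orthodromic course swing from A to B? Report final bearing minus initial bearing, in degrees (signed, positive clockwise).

+52.7°

At departure: θ₁ = atan2(sin Δλ cos φ₂, cos φ₁ sin φ₂ − sin φ₁ cos φ₂ cos Δλ) = 69.34°
At arrival: θ₂ = atan2(sin Δλ cos φ₁, −cos φ₂ sin φ₁ + sin φ₂ cos φ₁ cos Δλ) = 122.04°
Δθ = θ₂ − θ₁ = +52.7°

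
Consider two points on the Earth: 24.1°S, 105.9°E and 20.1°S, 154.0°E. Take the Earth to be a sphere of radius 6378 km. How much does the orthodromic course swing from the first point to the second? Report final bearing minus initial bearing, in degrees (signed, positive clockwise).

-19.1°

Initial bearing θ₁ = atan2(sin Δλ cos φ₂, cos φ₁ sin φ₂ − sin φ₁ cos φ₂ cos Δλ) = 94.71°
Final bearing θ₂ = (initial bearing from the destination back to the start) + 180° = 75.64°
Δθ = θ₂ − θ₁ = -19.1°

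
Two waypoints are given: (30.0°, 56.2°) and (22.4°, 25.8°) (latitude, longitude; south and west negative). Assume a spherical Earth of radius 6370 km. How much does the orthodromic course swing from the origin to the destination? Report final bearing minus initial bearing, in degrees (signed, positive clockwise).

-13.7°

Initial bearing θ₁ = atan2(sin Δλ cos φ₂, cos φ₁ sin φ₂ − sin φ₁ cos φ₂ cos Δλ) = 261.65°
Final bearing θ₂ = (initial bearing from the destination back to the start) + 180° = 247.94°
Δθ = θ₂ − θ₁ = -13.7°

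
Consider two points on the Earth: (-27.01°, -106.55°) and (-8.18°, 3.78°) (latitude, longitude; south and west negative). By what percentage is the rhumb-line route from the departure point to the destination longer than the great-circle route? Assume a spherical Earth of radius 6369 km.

2.2%

Great circle: σ = 1.8150 rad → d_gc = Rσ = 11559.6 km
Rhumb: Δφ = +0.3286, Δλ = +1.9256, Δψ = +0.3467, q = Δφ/Δψ = 0.9480 → d_rh = R√(Δφ²+q²Δλ²) = 11814.0 km
Excess = (11814.0 − 11559.6) / 11559.6 = 254.4 / 11559.6 = 2.20% ≈ 2.2%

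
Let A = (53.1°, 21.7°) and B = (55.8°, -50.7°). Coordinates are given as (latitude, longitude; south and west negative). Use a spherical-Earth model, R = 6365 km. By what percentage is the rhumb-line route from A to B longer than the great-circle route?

Great circle: σ = 0.7022 rad → d_gc = Rσ = 4469.2 km
Rhumb: Δφ = +0.0471, Δλ = -1.2636, Δψ = +0.0811, q = Δφ/Δψ = 0.5811 → d_rh = R√(Δφ²+q²Δλ²) = 4683.8 km
Excess = (4683.8 − 4469.2) / 4469.2 = 214.6 / 4469.2 = 4.80% ≈ 4.8%

4.8%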